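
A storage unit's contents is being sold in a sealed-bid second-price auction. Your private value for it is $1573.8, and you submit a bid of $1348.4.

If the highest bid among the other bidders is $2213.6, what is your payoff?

Your bid $1348.4 is below the highest competing bid $2213.6, so you lose.
A losing bidder pays nothing and receives nothing: payoff = $0.

$0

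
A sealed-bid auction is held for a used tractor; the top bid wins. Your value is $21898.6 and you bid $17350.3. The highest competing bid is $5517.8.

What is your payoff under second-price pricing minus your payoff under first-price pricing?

You have the highest bid, so you win under either rule.
Second-price: pay $5517.8 → payoff $16380.8.
First-price: pay your own bid $17350.3 → payoff $4548.3.
Difference = $16380.8 − ($4548.3) = $11832.5.

$11832.5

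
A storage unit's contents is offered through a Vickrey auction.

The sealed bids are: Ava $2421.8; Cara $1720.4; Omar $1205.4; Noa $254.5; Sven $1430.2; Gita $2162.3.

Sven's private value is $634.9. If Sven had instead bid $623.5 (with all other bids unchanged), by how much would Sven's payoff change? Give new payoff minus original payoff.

The highest bid among the other bidders is $2421.8; Sven's bid doesn't change that.
Original bid $1430.2: Sven is not highest (top rival bid is $2421.8); payoff $0.
Alternative bid $623.5: Sven is not highest (top rival bid is $2421.8); payoff $0.
Change in payoff = $0 − ($0) = $0.

$0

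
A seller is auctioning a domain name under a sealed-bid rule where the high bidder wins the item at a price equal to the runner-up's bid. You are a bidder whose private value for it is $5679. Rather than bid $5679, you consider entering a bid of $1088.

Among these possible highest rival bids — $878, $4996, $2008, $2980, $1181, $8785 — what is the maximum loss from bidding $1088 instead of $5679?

$4498

$878: same outcome either way → loss $0.
$4996: truthful gives $683, deviation gives $0 → loss $683.
$2008: truthful gives $3671, deviation gives $0 → loss $3671.
$2980: truthful gives $2699, deviation gives $0 → loss $2699.
$1181: truthful gives $4498, deviation gives $0 → loss $4498.
$8785: same outcome either way → loss $0.
Maximum loss: $4498.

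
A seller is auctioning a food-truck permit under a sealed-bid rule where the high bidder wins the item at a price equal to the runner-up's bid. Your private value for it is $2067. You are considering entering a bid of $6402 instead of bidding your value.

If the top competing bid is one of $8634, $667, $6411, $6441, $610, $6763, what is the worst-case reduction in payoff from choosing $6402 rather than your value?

$8634: same outcome either way → loss $0.
$667: same outcome either way → loss $0.
$6411: same outcome either way → loss $0.
$6441: same outcome either way → loss $0.
$610: same outcome either way → loss $0.
$6763: same outcome either way → loss $0.
Maximum loss: $0.

$0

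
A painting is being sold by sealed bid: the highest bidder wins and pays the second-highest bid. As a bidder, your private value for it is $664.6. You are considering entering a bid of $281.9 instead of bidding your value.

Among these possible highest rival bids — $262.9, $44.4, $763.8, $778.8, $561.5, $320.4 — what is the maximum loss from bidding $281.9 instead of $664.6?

$262.9: same outcome either way → loss $0.
$44.4: same outcome either way → loss $0.
$763.8: same outcome either way → loss $0.
$778.8: same outcome either way → loss $0.
$561.5: truthful gives $103.1, deviation gives $0 → loss $103.1.
$320.4: truthful gives $344.2, deviation gives $0 → loss $344.2.
Maximum loss: $344.2.

$344.2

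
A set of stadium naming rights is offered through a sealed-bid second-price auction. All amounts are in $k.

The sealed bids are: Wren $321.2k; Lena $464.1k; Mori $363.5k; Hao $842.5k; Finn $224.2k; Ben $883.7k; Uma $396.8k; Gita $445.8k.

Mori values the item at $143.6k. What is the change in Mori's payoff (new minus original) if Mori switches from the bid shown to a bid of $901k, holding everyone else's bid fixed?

−$740.1k

The highest bid among the other bidders is $883.7k; Mori's bid doesn't change that.
Original bid $363.5k: Mori is not highest (top rival bid is $883.7k); payoff $0k.
Alternative bid $901k: Mori is highest, pays the top rival bid $883.7k; payoff $143.6k − $883.7k = −$740.1k.
Change in payoff = −$740.1k − ($0k) = −$740.1k.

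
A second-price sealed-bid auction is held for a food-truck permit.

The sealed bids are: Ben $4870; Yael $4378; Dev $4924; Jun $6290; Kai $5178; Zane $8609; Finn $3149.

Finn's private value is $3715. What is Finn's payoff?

Highest bid: Zane at $8609, so Zane wins.
Second-highest bid: Jun at $6290 — that is the price the winner pays.
Finn did not win, so Finn pays nothing and receives nothing: payoff $0.

$0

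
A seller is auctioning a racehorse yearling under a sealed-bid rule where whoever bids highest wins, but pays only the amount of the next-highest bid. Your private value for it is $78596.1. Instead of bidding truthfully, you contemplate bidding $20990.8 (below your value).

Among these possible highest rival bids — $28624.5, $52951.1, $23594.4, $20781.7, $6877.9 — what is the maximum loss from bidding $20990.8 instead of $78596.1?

$28624.5: truthful gives $49971.6, deviation gives $0 → loss $49971.6.
$52951.1: truthful gives $25645, deviation gives $0 → loss $25645.
$23594.4: truthful gives $55001.7, deviation gives $0 → loss $55001.7.
$20781.7: same outcome either way → loss $0.
$6877.9: same outcome either way → loss $0.
Maximum loss: $55001.7.

$55001.7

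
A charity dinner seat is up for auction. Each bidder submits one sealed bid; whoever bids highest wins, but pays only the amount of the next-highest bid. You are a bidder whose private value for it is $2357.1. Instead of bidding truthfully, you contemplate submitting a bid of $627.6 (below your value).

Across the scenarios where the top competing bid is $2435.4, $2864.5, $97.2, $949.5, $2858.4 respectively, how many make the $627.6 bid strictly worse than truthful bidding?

1

The deviation hurts exactly when the highest competing bid lies strictly between $627.6 and $2357.1 — underbidding then forfeits a profitable win.
$2435.4: above both → same outcome either way.
$2864.5: above both → same outcome either way.
$97.2: below both → same outcome either way.
$949.5: inside the interval → strictly worse (loss $1407.6).
$2858.4: above both → same outcome either way.
Count: 1.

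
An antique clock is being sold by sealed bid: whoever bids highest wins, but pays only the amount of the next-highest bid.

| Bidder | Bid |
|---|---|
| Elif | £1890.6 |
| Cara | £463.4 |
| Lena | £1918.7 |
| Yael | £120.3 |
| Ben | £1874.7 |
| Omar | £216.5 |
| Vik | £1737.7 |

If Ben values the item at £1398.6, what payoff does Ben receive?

£0

Highest bid: Lena at £1918.7, so Lena wins.
Second-highest bid: Elif at £1890.6 — that is the price the winner pays.
Ben did not win, so Ben pays nothing and receives nothing: payoff £0.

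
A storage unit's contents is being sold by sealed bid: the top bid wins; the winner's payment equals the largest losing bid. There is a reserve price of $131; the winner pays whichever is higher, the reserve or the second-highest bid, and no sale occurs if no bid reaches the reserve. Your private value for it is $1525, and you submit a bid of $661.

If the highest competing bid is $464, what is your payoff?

Your bid $661 is the highest and exceeds the reserve.
Price = max(second-highest bid, reserve) = max($464, $131) = $464.
Payoff = $1525 − $464 = $1061.

$1061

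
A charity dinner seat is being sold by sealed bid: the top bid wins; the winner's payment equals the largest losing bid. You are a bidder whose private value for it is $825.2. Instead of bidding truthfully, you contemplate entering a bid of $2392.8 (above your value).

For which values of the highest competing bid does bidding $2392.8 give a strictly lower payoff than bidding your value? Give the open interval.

If the competing bid is below $825.2, both bids win at the same price — no difference.
If it is above $2392.8, both bids lose — no difference.
If it lies strictly between $825.2 and $2392.8, bidding your value loses (payoff 0) while bidding $2392.8 wins at a price above your value (payoff negative).
So the deviation strictly hurts on the open interval ($825.2, $2392.8).

($825.2, $2392.8)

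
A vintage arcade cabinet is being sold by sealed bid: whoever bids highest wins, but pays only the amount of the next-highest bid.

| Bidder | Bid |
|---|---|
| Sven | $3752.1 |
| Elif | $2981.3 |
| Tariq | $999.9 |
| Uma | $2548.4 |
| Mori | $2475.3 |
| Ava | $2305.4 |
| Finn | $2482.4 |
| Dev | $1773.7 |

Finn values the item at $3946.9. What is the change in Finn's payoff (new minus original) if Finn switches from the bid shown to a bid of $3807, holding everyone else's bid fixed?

The highest bid among the other bidders is $3752.1; Finn's bid doesn't change that.
Original bid $2482.4: Finn is not highest (top rival bid is $3752.1); payoff $0.
Alternative bid $3807: Finn is highest, pays the top rival bid $3752.1; payoff $3946.9 − $3752.1 = $194.8.
Change in payoff = $194.8 − ($0) = $194.8.

$194.8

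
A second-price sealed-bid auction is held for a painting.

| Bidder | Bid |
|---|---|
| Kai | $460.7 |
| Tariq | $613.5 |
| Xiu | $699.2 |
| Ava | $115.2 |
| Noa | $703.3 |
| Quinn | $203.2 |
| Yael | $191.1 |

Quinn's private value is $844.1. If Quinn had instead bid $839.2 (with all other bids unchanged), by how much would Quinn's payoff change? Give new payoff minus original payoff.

The highest bid among the other bidders is $703.3; Quinn's bid doesn't change that.
Original bid $203.2: Quinn is not highest (top rival bid is $703.3); payoff $0.
Alternative bid $839.2: Quinn is highest, pays the top rival bid $703.3; payoff $844.1 − $703.3 = $140.8.
Change in payoff = $140.8 − ($0) = $140.8.

$140.8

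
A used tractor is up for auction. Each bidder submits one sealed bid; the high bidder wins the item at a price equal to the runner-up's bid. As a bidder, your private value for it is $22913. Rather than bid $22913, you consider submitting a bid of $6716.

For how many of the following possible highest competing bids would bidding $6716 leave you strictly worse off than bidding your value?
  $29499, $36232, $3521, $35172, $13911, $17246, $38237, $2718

2

The deviation hurts exactly when the highest competing bid lies strictly between $6716 and $22913 — underbidding then forfeits a profitable win.
$29499: above both → same outcome either way.
$36232: above both → same outcome either way.
$3521: below both → same outcome either way.
$35172: above both → same outcome either way.
$13911: inside the interval → strictly worse (loss $9002).
$17246: inside the interval → strictly worse (loss $5667).
$38237: above both → same outcome either way.
$2718: below both → same outcome either way.
Count: 2.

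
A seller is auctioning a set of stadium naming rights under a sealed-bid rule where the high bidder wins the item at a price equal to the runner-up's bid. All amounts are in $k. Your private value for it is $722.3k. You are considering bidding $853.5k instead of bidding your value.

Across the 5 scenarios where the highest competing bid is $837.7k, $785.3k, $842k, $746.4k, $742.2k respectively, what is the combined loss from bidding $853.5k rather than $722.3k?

$342.1k

The deviation costs you only when the competing bid falls strictly between $722.3k and $853.5k; elsewhere both bids give the same outcome.
$837.7k: truthful payoff $0k, deviation payoff −$115.4k → loss $115.4k.
$785.3k: truthful payoff $0k, deviation payoff −$63k → loss $63k.
$842k: truthful payoff $0k, deviation payoff −$119.7k → loss $119.7k.
$746.4k: truthful payoff $0k, deviation payoff −$24.1k → loss $24.1k.
$742.2k: truthful payoff $0k, deviation payoff −$19.9k → loss $19.9k.
Total loss = $115.4k + $63k + $119.7k + $24.1k + $19.9k = $342.1k.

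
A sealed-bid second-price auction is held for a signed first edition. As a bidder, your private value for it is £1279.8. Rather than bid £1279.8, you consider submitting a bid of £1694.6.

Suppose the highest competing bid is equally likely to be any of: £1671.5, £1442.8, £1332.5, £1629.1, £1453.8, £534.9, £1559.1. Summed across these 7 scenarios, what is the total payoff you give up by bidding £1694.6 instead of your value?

£1410

The deviation costs you only when the competing bid falls strictly between £1279.8 and £1694.6; elsewhere both bids give the same outcome.
£1671.5: truthful payoff £0, deviation payoff −£391.7 → loss £391.7.
£1442.8: truthful payoff £0, deviation payoff −£163 → loss £163.
£1332.5: truthful payoff £0, deviation payoff −£52.7 → loss £52.7.
£1629.1: truthful payoff £0, deviation payoff −£349.3 → loss £349.3.
£1453.8: truthful payoff £0, deviation payoff −£174 → loss £174.
£534.9: outcomes coincide → loss £0.
£1559.1: truthful payoff £0, deviation payoff −£279.3 → loss £279.3.
Total loss = £391.7 + £163 + £52.7 + £349.3 + £174 + £279.3 = £1410.
In a second-price auction your bid sets only whether you win, not what you pay, so bidding your true value is weakly dominant.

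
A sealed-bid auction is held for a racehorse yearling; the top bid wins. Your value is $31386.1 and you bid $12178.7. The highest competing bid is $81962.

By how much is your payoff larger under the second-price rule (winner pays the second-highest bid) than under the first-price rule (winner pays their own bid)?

$0

Your bid $12178.7 is below $81962, so you lose under either rule.
Payoff is $0 in both cases; difference = $0.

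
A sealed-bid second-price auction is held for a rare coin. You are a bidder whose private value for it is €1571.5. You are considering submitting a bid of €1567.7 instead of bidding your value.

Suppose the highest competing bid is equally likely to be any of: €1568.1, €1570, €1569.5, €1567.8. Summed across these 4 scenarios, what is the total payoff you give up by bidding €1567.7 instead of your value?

The deviation costs you only when the competing bid falls strictly between €1567.7 and €1571.5; elsewhere both bids give the same outcome.
€1568.1: truthful payoff €3.4, deviation payoff €0 → loss €3.4.
€1570: truthful payoff €1.5, deviation payoff €0 → loss €1.5.
€1569.5: truthful payoff €2, deviation payoff €0 → loss €2.
€1567.8: truthful payoff €3.7, deviation payoff €0 → loss €3.7.
Total loss = €3.4 + €1.5 + €2 + €3.7 = €10.6.

€10.6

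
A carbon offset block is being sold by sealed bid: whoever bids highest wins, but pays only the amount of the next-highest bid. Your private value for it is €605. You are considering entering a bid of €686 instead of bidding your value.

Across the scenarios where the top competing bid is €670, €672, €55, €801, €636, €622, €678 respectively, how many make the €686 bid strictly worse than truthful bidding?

5

The deviation hurts exactly when the highest competing bid lies strictly between €605 and €686 — overbidding then wins at a price above your value.
€670: inside the interval → strictly worse (loss €65).
€672: inside the interval → strictly worse (loss €67).
€55: below both → same outcome either way.
€801: above both → same outcome either way.
€636: inside the interval → strictly worse (loss €31).
€622: inside the interval → strictly worse (loss €17).
€678: inside the interval → strictly worse (loss €73).
Count: 5.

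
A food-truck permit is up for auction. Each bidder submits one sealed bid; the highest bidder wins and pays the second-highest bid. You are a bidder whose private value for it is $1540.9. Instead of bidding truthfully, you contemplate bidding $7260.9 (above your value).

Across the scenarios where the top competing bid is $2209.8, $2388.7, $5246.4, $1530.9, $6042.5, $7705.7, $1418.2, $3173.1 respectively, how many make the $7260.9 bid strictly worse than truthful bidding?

5

The deviation hurts exactly when the highest competing bid lies strictly between $1540.9 and $7260.9 — overbidding then wins at a price above your value.
$2209.8: inside the interval → strictly worse (loss $668.9).
$2388.7: inside the interval → strictly worse (loss $847.8).
$5246.4: inside the interval → strictly worse (loss $3705.5).
$1530.9: below both → same outcome either way.
$6042.5: inside the interval → strictly worse (loss $4501.6).
$7705.7: above both → same outcome either way.
$1418.2: below both → same outcome either way.
$3173.1: inside the interval → strictly worse (loss $1632.2).
Count: 5.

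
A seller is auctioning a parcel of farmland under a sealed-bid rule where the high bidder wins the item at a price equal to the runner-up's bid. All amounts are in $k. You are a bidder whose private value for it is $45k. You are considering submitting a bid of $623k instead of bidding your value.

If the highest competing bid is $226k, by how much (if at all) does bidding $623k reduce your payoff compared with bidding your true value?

Bidding your value $45k: you lose (since $45k < $226k). Payoff $0k.
Bidding $623k: you win and pay $226k. Payoff $45k − $226k = −$181k.
The competing bid $226k lies between your value and your inflated bid, so overbidding wins an item priced above your value.
Loss from deviating = $0k − (−$181k) = $181k.
Because the price is fixed by the runner-up's bid, deviating from your value can only change a good outcome into a bad one — never the reverse.

$181k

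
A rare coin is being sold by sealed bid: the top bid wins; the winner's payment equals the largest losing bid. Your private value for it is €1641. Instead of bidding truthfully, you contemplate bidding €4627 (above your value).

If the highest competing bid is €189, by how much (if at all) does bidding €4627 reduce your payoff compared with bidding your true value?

Bidding your value €1641: you win (since €1641 > €189) and pay €189. Payoff €1452.
Bidding €4627: you win and pay €189. Payoff €1641 − €189 = €1452.
Difference = €1452 − €1452 = €0; both bids lead to the same outcome because the competing bid is below both your value and your alternative bid.
Because the price is fixed by the runner-up's bid, deviating from your value can only change a good outcome into a bad one — never the reverse.

€0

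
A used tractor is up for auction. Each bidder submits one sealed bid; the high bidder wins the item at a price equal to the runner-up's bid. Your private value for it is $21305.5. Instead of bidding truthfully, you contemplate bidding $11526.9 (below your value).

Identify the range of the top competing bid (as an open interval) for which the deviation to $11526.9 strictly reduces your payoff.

($11526.9, $21305.5)

If the competing bid is below $11526.9, both bids win at the same price — no difference.
If it is above $21305.5, both bids lose — no difference.
If it lies strictly between $11526.9 and $21305.5, bidding your value wins at a price below your value (positive payoff) while bidding $11526.9 loses (payoff 0).
So the deviation strictly hurts on the open interval ($11526.9, $21305.5).
Truthful bidding weakly dominates here: raising your bid can only win items priced above your value, and lowering it can only forfeit items priced below.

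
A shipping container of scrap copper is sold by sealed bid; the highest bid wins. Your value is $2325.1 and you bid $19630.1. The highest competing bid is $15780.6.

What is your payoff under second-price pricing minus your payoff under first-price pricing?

You have the highest bid, so you win under either rule.
Second-price: pay $15780.6 → payoff −$13455.5.
First-price: pay your own bid $19630.1 → payoff −$17305.
Difference = −$13455.5 − (−$17305) = $3849.5.

$3849.5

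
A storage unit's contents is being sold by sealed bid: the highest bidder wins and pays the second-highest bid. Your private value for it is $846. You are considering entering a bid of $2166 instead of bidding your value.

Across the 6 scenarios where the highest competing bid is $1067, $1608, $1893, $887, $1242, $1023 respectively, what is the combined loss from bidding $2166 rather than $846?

$2644

The deviation costs you only when the competing bid falls strictly between $846 and $2166; elsewhere both bids give the same outcome.
$1067: truthful payoff $0, deviation payoff −$221 → loss $221.
$1608: truthful payoff $0, deviation payoff −$762 → loss $762.
$1893: truthful payoff $0, deviation payoff −$1047 → loss $1047.
$887: truthful payoff $0, deviation payoff −$41 → loss $41.
$1242: truthful payoff $0, deviation payoff −$396 → loss $396.
$1023: truthful payoff $0, deviation payoff −$177 → loss $177.
Total loss = $221 + $762 + $1047 + $41 + $396 + $177 = $2644.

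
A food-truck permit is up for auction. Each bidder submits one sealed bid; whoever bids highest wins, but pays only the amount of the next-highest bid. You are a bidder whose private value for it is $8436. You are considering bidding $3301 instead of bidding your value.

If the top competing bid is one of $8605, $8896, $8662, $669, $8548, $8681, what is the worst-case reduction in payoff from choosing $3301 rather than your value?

$8605: same outcome either way → loss $0.
$8896: same outcome either way → loss $0.
$8662: same outcome either way → loss $0.
$669: same outcome either way → loss $0.
$8548: same outcome either way → loss $0.
$8681: same outcome either way → loss $0.
Maximum loss: $0.

$0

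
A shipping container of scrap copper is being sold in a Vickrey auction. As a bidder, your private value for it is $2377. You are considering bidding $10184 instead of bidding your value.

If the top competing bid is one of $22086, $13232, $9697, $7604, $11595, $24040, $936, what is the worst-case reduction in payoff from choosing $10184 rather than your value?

$7320

$22086: same outcome either way → loss $0.
$13232: same outcome either way → loss $0.
$9697: truthful gives $0, deviation gives −$7320 → loss $7320.
$7604: truthful gives $0, deviation gives −$5227 → loss $5227.
$11595: same outcome either way → loss $0.
$24040: same outcome either way → loss $0.
$936: same outcome either way → loss $0.
Maximum loss: $7320.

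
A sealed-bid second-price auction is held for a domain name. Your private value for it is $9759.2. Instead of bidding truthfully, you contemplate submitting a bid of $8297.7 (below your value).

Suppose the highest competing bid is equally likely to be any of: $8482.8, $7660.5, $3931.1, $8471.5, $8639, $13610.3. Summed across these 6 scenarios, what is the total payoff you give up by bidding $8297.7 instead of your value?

$3684.3

The deviation costs you only when the competing bid falls strictly between $8297.7 and $9759.2; elsewhere both bids give the same outcome.
$8482.8: truthful payoff $1276.4, deviation payoff $0 → loss $1276.4.
$7660.5: outcomes coincide → loss $0.
$3931.1: outcomes coincide → loss $0.
$8471.5: truthful payoff $1287.7, deviation payoff $0 → loss $1287.7.
$8639: truthful payoff $1120.2, deviation payoff $0 → loss $1120.2.
$13610.3: outcomes coincide → loss $0.
Total loss = $1276.4 + $1287.7 + $1120.2 = $3684.3.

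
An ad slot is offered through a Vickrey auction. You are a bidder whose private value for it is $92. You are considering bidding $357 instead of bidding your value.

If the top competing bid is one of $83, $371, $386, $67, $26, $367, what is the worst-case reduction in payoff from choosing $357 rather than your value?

$83: same outcome either way → loss $0.
$371: same outcome either way → loss $0.
$386: same outcome either way → loss $0.
$67: same outcome either way → loss $0.
$26: same outcome either way → loss $0.
$367: same outcome either way → loss $0.
Maximum loss: $0.

$0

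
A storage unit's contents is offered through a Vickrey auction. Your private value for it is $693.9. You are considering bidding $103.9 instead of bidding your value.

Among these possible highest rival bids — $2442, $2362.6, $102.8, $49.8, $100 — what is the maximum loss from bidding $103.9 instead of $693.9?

$2442: same outcome either way → loss $0.
$2362.6: same outcome either way → loss $0.
$102.8: same outcome either way → loss $0.
$49.8: same outcome either way → loss $0.
$100: same outcome either way → loss $0.
Maximum loss: $0.

$0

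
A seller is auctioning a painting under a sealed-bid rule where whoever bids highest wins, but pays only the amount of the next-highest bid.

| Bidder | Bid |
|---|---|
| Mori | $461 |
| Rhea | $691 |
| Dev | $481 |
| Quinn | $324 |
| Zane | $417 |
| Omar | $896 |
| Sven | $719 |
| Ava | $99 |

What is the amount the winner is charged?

Highest bid: Omar at $896, so Omar wins.
Second-highest bid: Sven at $719 — that is the price the winner pays.

$719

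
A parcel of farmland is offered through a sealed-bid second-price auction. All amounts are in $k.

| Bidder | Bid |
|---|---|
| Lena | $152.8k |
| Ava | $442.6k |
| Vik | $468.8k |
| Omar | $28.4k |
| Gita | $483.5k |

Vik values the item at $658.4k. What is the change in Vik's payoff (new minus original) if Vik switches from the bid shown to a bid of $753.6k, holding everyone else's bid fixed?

$174.9k

The highest bid among the other bidders is $483.5k; Vik's bid doesn't change that.
Original bid $468.8k: Vik is not highest (top rival bid is $483.5k); payoff $0k.
Alternative bid $753.6k: Vik is highest, pays the top rival bid $483.5k; payoff $658.4k − $483.5k = $174.9k.
Change in payoff = $174.9k − ($0k) = $174.9k.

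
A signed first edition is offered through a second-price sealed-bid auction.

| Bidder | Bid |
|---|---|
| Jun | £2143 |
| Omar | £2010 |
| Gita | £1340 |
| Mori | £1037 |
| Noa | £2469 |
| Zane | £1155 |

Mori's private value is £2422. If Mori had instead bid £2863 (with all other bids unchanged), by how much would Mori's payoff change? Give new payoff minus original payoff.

−£47

The highest bid among the other bidders is £2469; Mori's bid doesn't change that.
Original bid £1037: Mori is not highest (top rival bid is £2469); payoff £0.
Alternative bid £2863: Mori is highest, pays the top rival bid £2469; payoff £2422 − £2469 = −£47.
Change in payoff = −£47 − (£0) = −£47.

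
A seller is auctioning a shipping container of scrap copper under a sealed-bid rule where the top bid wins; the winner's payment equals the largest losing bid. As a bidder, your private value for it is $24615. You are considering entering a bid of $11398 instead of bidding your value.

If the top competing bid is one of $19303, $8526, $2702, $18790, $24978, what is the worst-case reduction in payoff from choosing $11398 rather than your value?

$19303: truthful gives $5312, deviation gives $0 → loss $5312.
$8526: same outcome either way → loss $0.
$2702: same outcome either way → loss $0.
$18790: truthful gives $5825, deviation gives $0 → loss $5825.
$24978: same outcome either way → loss $0.
Maximum loss: $5825.

$5825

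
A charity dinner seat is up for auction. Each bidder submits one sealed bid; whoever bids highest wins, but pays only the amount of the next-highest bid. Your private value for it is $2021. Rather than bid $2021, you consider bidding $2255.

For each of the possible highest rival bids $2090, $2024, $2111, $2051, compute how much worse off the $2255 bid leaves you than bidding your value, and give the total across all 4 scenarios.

$192

The deviation costs you only when the competing bid falls strictly between $2021 and $2255; elsewhere both bids give the same outcome.
$2090: truthful payoff $0, deviation payoff −$69 → loss $69.
$2024: truthful payoff $0, deviation payoff −$3 → loss $3.
$2111: truthful payoff $0, deviation payoff −$90 → loss $90.
$2051: truthful payoff $0, deviation payoff −$30 → loss $30.
Total loss = $69 + $3 + $90 + $30 = $192.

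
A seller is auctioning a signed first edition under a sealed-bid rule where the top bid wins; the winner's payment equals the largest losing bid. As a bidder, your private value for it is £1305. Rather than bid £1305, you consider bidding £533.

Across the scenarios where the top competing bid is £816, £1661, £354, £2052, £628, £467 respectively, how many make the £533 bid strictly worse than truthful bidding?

2

The deviation hurts exactly when the highest competing bid lies strictly between £533 and £1305 — underbidding then forfeits a profitable win.
£816: inside the interval → strictly worse (loss £489).
£1661: above both → same outcome either way.
£354: below both → same outcome either way.
£2052: above both → same outcome either way.
£628: inside the interval → strictly worse (loss £677).
£467: below both → same outcome either way.
Count: 2.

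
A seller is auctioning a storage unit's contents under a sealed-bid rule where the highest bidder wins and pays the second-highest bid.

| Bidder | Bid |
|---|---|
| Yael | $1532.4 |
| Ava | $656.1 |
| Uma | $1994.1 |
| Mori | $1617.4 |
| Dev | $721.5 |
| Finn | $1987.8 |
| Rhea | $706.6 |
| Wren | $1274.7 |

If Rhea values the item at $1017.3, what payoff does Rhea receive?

Highest bid: Uma at $1994.1, so Uma wins.
Second-highest bid: Finn at $1987.8 — that is the price the winner pays.
Rhea did not win, so Rhea pays nothing and receives nothing: payoff $0.

$0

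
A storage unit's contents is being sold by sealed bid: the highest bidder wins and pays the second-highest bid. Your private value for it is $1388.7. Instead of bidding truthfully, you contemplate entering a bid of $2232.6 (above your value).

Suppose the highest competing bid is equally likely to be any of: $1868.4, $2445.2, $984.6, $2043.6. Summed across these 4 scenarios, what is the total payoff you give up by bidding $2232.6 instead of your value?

$1134.6

The deviation costs you only when the competing bid falls strictly between $1388.7 and $2232.6; elsewhere both bids give the same outcome.
$1868.4: truthful payoff $0, deviation payoff −$479.7 → loss $479.7.
$2445.2: outcomes coincide → loss $0.
$984.6: outcomes coincide → loss $0.
$2043.6: truthful payoff $0, deviation payoff −$654.9 → loss $654.9.
Total loss = $479.7 + $654.9 = $1134.6.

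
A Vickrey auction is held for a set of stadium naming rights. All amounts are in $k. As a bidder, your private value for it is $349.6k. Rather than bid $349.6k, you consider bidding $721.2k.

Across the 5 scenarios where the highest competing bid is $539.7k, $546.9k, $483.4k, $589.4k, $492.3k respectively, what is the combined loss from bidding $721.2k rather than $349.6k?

The deviation costs you only when the competing bid falls strictly between $349.6k and $721.2k; elsewhere both bids give the same outcome.
$539.7k: truthful payoff $0k, deviation payoff −$190.1k → loss $190.1k.
$546.9k: truthful payoff $0k, deviation payoff −$197.3k → loss $197.3k.
$483.4k: truthful payoff $0k, deviation payoff −$133.8k → loss $133.8k.
$589.4k: truthful payoff $0k, deviation payoff −$239.8k → loss $239.8k.
$492.3k: truthful payoff $0k, deviation payoff −$142.7k → loss $142.7k.
Total loss = $190.1k + $197.3k + $133.8k + $239.8k + $142.7k = $903.7k.

$903.7k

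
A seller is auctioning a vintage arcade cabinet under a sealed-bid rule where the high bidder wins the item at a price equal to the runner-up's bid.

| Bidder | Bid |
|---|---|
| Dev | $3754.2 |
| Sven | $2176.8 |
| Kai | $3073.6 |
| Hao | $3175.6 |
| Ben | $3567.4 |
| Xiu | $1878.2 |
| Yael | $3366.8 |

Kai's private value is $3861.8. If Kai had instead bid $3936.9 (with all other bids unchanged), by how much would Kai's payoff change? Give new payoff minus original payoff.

$107.6

The highest bid among the other bidders is $3754.2; Kai's bid doesn't change that.
Original bid $3073.6: Kai is not highest (top rival bid is $3754.2); payoff $0.
Alternative bid $3936.9: Kai is highest, pays the top rival bid $3754.2; payoff $3861.8 − $3754.2 = $107.6.
Change in payoff = $107.6 − ($0) = $107.6.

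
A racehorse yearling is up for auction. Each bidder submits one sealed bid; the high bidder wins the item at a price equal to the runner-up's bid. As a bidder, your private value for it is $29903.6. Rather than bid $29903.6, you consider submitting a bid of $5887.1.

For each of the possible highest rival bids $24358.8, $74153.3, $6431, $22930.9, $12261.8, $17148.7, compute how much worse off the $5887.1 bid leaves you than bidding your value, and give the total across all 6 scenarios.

$66386.8

The deviation costs you only when the competing bid falls strictly between $5887.1 and $29903.6; elsewhere both bids give the same outcome.
$24358.8: truthful payoff $5544.8, deviation payoff $0 → loss $5544.8.
$74153.3: outcomes coincide → loss $0.
$6431: truthful payoff $23472.6, deviation payoff $0 → loss $23472.6.
$22930.9: truthful payoff $6972.7, deviation payoff $0 → loss $6972.7.
$12261.8: truthful payoff $17641.8, deviation payoff $0 → loss $17641.8.
$17148.7: truthful payoff $12754.9, deviation payoff $0 → loss $12754.9.
Total loss = $5544.8 + $23472.6 + $6972.7 + $17641.8 + $12754.9 = $66386.8.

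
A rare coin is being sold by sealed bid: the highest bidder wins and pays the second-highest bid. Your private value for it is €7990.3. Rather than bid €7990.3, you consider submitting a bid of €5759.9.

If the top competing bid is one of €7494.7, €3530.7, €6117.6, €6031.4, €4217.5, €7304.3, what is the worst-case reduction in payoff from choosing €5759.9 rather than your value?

€7494.7: truthful gives €495.6, deviation gives €0 → loss €495.6.
€3530.7: same outcome either way → loss €0.
€6117.6: truthful gives €1872.7, deviation gives €0 → loss €1872.7.
€6031.4: truthful gives €1958.9, deviation gives €0 → loss €1958.9.
€4217.5: same outcome either way → loss €0.
€7304.3: truthful gives €686, deviation gives €0 → loss €686.
Maximum loss: €1958.9.

€1958.9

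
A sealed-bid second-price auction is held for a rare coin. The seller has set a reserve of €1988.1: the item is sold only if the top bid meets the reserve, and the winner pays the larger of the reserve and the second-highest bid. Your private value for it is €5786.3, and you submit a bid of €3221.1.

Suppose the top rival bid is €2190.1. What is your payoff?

€3596.2

Your bid €3221.1 is the highest and exceeds the reserve.
Price = max(second-highest bid, reserve) = max(€2190.1, €1988.1) = €2190.1.
Payoff = €5786.3 − €2190.1 = €3596.2.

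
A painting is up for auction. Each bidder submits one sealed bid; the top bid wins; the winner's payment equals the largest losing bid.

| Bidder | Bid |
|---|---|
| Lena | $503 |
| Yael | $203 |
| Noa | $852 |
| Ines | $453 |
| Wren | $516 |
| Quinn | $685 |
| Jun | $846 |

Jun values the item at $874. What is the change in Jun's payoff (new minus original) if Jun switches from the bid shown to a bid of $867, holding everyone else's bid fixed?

$22

The highest bid among the other bidders is $852; Jun's bid doesn't change that.
Original bid $846: Jun is not highest (top rival bid is $852); payoff $0.
Alternative bid $867: Jun is highest, pays the top rival bid $852; payoff $874 − $852 = $22.
Change in payoff = $22 − ($0) = $22.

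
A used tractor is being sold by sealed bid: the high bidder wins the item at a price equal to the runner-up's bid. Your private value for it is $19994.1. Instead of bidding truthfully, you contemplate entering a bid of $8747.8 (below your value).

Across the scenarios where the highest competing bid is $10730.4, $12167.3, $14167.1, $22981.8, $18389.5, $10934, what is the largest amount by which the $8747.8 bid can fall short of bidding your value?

$9263.7

$10730.4: truthful gives $9263.7, deviation gives $0 → loss $9263.7.
$12167.3: truthful gives $7826.8, deviation gives $0 → loss $7826.8.
$14167.1: truthful gives $5827, deviation gives $0 → loss $5827.
$22981.8: same outcome either way → loss $0.
$18389.5: truthful gives $1604.6, deviation gives $0 → loss $1604.6.
$10934: truthful gives $9060.1, deviation gives $0 → loss $9060.1.
Maximum loss: $9263.7.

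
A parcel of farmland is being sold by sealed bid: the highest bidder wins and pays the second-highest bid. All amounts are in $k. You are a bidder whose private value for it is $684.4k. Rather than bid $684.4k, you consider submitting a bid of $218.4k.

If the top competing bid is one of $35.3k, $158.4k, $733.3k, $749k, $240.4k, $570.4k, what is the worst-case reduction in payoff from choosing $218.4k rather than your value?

$35.3k: same outcome either way → loss $0k.
$158.4k: same outcome either way → loss $0k.
$733.3k: same outcome either way → loss $0k.
$749k: same outcome either way → loss $0k.
$240.4k: truthful gives $444k, deviation gives $0k → loss $444k.
$570.4k: truthful gives $114k, deviation gives $0k → loss $114k.
Maximum loss: $444k.

$444k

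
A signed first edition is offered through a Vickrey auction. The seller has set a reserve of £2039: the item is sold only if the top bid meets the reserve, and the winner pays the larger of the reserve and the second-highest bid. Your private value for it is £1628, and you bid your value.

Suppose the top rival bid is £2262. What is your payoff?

£0

Your bid £1628 is below the highest competing bid £2262, so you lose. Payoff £0.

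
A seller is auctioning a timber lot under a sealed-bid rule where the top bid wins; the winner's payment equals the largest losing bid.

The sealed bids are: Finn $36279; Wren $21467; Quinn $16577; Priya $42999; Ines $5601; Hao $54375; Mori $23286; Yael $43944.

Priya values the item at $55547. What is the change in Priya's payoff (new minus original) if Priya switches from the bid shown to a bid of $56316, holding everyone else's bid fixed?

The highest bid among the other bidders is $54375; Priya's bid doesn't change that.
Original bid $42999: Priya is not highest (top rival bid is $54375); payoff $0.
Alternative bid $56316: Priya is highest, pays the top rival bid $54375; payoff $55547 − $54375 = $1172.
Change in payoff = $1172 − ($0) = $1172.

$1172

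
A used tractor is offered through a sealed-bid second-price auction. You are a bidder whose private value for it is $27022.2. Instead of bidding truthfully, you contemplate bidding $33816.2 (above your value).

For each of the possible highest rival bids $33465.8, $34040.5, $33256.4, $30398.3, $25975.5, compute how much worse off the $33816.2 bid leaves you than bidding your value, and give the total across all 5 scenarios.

$16053.9

The deviation costs you only when the competing bid falls strictly between $27022.2 and $33816.2; elsewhere both bids give the same outcome.
$33465.8: truthful payoff $0, deviation payoff −$6443.6 → loss $6443.6.
$34040.5: outcomes coincide → loss $0.
$33256.4: truthful payoff $0, deviation payoff −$6234.2 → loss $6234.2.
$30398.3: truthful payoff $0, deviation payoff −$3376.1 → loss $3376.1.
$25975.5: outcomes coincide → loss $0.
Total loss = $6443.6 + $6234.2 + $3376.1 = $16053.9.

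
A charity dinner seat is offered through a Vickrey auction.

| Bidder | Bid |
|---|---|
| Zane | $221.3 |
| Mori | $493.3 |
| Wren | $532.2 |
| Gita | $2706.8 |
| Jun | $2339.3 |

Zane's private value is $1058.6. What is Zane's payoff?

Highest bid: Gita at $2706.8, so Gita wins.
Second-highest bid: Jun at $2339.3 — that is the price the winner pays.
Zane did not win, so Zane pays nothing and receives nothing: payoff $0.

$0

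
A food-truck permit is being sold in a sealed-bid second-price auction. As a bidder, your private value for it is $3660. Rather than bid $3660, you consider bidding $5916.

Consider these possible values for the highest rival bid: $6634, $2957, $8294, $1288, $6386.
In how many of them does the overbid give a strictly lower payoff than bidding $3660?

The deviation hurts exactly when the highest competing bid lies strictly between $3660 and $5916 — overbidding then wins at a price above your value.
$6634: above both → same outcome either way.
$2957: below both → same outcome either way.
$8294: above both → same outcome either way.
$1288: below both → same outcome either way.
$6386: above both → same outcome either way.
Count: 0.

0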